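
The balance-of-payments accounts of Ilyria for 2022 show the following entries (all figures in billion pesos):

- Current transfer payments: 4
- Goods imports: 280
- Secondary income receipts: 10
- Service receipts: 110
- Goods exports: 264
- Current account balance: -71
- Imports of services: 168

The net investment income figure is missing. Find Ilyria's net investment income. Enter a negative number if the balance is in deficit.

-3

Current account = goods balance + services balance + net primary income + net secondary income
Sum of the known components = -68
Net investment income = CA - (known components) = -71 - (-68) = -3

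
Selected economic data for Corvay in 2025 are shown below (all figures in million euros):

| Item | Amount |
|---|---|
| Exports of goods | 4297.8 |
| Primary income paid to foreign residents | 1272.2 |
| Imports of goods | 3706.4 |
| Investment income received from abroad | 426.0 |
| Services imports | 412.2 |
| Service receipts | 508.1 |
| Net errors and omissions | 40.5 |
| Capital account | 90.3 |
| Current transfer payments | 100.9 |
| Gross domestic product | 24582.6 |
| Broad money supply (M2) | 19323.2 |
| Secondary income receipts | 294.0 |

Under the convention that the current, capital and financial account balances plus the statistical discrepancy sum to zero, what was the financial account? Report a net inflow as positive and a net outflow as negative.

-165.0

Goods balance = 4297.8 - 3706.4 = 591.4
Services balance = 508.1 - 412.2 = 95.9
Trade balance (goods + services) = 591.4 + 95.9 = 687.3
Net primary income = 426.0 - 1272.2 = -846.2
Net secondary income = 294.0 - 100.9 = 193.1
Current account = 687.3 + (-846.2) + 193.1 = 34.2
Financial account = -(34.2 + 90.3 + 40.5) = -165.0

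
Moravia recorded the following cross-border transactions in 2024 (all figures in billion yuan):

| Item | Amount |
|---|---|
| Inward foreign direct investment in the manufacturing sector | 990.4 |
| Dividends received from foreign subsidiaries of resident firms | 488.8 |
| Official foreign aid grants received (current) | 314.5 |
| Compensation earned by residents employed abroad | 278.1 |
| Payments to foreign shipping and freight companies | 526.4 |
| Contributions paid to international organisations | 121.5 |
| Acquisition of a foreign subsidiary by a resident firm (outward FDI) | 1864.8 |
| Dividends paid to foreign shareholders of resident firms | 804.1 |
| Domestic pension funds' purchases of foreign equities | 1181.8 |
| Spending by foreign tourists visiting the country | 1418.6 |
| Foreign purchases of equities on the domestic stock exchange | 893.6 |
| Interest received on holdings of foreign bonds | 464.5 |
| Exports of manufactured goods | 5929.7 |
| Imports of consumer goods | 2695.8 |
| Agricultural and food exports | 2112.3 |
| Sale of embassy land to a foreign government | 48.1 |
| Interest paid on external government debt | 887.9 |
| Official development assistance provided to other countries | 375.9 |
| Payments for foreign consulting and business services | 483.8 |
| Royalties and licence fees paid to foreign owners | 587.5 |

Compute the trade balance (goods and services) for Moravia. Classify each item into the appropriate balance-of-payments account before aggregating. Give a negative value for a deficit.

5167.1

Goods: 5929.7 + 2112.3 - 2695.8 = 5346.2
Services: 1418.6 - 483.8 - 526.4 - 587.5 = -179.1
Trade balance = 5346.2 + (-179.1) = 5167.1
(Excluded from the trade balance — financial account: inward foreign direct investment in the manufacturing sector 990.4, acquisition of a foreign subsidiary by a resident firm (outward FDI) 1864.8, domestic pension funds' purchases of foreign equities 1181.8, foreign purchases of equities on the domestic stock exchange 893.6; primary income: dividends received from foreign subsidiaries of resident firms 488.8, compensation earned by residents employed abroad 278.1, dividends paid to foreign shareholders of resident firms 804.1, interest received on holdings of foreign bonds 464.5, interest paid on external government debt 887.9; secondary income: official foreign aid grants received (current) 314.5, contributions paid to international organisations 121.5, official development assistance provided to other countries 375.9; capital account: sale of embassy land to a foreign government 48.1.)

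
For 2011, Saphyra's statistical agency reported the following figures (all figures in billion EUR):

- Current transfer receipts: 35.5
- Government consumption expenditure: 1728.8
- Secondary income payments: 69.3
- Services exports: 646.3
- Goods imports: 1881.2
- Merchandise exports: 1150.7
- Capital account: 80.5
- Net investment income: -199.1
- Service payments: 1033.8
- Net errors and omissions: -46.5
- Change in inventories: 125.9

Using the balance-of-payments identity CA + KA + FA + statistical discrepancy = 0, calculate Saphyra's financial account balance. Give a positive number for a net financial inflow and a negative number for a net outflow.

1316.9

Goods balance = 1150.7 - 1881.2 = -730.5
Services balance = 646.3 - 1033.8 = -387.5
Trade balance (goods + services) = -730.5 + (-387.5) = -1118.0
Net primary income = -199.1
Net secondary income = 35.5 - 69.3 = -33.8
Current account = -1118.0 + (-199.1) + (-33.8) = -1350.9
Financial account = -(-1350.9 + 80.5 + (-46.5)) = 1316.9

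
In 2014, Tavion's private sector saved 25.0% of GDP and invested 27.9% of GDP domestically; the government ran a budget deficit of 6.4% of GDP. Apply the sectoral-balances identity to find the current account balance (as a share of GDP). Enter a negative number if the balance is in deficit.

By the sectoral-balances identity, CA = (S_private - I) + (T - G).
Private balance = 25.0 - 27.9 = -2.9
Government balance (T - G) = -6.4
CA = -2.9 + (-6.4) = -9.3

-9.3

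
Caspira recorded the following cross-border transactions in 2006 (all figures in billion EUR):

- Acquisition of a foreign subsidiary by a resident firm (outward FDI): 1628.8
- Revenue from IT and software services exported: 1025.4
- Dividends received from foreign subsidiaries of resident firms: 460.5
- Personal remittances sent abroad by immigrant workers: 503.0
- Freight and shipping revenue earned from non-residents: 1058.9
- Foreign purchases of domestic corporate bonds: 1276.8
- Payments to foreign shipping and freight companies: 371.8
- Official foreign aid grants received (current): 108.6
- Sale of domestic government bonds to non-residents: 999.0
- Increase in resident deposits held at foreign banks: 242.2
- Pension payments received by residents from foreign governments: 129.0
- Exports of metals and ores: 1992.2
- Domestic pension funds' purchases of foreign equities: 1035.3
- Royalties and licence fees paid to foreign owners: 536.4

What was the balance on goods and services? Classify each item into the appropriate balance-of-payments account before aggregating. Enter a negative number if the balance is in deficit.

3168.3

Goods: 1992.2
Services: 1025.4 - 371.8 - 536.4 + 1058.9 = 1176.1
Trade balance = 1992.2 + 1176.1 = 3168.3
(Excluded from the trade balance — financial account: acquisition of a foreign subsidiary by a resident firm (outward FDI) 1628.8, foreign purchases of domestic corporate bonds 1276.8, sale of domestic government bonds to non-residents 999.0, increase in resident deposits held at foreign banks 242.2, domestic pension funds' purchases of foreign equities 1035.3; primary income: dividends received from foreign subsidiaries of resident firms 460.5; secondary income: personal remittances sent abroad by immigrant workers 503.0, official foreign aid grants received (current) 108.6, pension payments received by residents from foreign governments 129.0.)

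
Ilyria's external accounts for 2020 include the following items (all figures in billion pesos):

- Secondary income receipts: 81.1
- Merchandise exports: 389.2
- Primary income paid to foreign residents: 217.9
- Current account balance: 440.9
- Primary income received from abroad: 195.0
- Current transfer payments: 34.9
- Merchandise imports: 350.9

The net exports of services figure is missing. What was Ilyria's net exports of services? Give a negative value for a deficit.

379.3

Current account = goods balance + services balance + net primary income + net secondary income
Sum of the known components = 61.6
Net exports of services = CA - (known components) = 440.9 - 61.6 = 379.3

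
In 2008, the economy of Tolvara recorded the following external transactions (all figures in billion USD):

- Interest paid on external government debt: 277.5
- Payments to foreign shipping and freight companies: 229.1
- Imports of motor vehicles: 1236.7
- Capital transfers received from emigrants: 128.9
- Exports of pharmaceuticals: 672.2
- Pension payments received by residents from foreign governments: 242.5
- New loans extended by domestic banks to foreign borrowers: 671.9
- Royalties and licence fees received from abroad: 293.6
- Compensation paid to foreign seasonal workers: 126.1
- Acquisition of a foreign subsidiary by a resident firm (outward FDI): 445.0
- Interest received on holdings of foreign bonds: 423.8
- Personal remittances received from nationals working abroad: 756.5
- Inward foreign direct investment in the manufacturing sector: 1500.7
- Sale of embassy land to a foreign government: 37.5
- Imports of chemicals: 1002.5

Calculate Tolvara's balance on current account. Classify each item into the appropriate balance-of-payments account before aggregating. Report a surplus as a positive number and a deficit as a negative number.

Goods: -1002.5 - 1236.7 + 672.2 = -1567.0
Services: -229.1 + 293.6 = 64.5
Primary income: -126.1 + 423.8 - 277.5 = 20.2
Secondary income: 242.5 + 756.5 = 999.0
Current account = (-1567.0) + 64.5 + 20.2 + 999.0 = -483.3
(Excluded from the current account — capital account: capital transfers received from emigrants 128.9, sale of embassy land to a foreign government 37.5; financial account: new loans extended by domestic banks to foreign borrowers 671.9, acquisition of a foreign subsidiary by a resident firm (outward FDI) 445.0, inward foreign direct investment in the manufacturing sector 1500.7.)

-483.3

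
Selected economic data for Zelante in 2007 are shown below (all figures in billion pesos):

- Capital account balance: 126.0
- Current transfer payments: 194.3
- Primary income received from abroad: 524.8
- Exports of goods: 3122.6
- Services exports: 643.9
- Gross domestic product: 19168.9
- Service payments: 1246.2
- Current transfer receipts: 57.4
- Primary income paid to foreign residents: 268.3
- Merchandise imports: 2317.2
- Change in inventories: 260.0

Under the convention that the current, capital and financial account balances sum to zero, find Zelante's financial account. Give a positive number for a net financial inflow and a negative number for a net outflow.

Goods balance = 3122.6 - 2317.2 = 805.4
Services balance = 643.9 - 1246.2 = -602.3
Trade balance (goods + services) = 805.4 + (-602.3) = 203.1
Net primary income = 524.8 - 268.3 = 256.5
Net secondary income = 57.4 - 194.3 = -136.9
Current account = 203.1 + 256.5 + (-136.9) = 322.7
Financial account = -(322.7 + 126.0) = -448.7

-448.7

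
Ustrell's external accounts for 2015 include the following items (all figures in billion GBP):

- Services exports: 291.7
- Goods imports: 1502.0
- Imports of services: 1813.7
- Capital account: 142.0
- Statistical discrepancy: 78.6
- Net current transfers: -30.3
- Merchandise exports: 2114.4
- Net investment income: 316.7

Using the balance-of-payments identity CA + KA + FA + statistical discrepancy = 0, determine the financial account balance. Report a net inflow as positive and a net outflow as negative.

402.6

Goods balance = 2114.4 - 1502.0 = 612.4
Services balance = 291.7 - 1813.7 = -1522.0
Trade balance (goods + services) = 612.4 + (-1522.0) = -909.6
Net primary income = 316.7
Net secondary income = -30.3
Current account = -909.6 + 316.7 + (-30.3) = -623.2
Financial account = -(-623.2 + 142.0 + 78.6) = 402.6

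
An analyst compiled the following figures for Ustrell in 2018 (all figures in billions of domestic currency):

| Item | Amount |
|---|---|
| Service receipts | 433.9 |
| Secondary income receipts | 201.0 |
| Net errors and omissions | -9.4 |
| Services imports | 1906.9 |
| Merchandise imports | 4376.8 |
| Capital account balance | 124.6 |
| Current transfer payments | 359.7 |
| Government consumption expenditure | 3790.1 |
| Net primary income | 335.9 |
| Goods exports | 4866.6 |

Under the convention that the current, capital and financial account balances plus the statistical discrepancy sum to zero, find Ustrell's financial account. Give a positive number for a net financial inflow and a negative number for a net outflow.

Goods balance = 4866.6 - 4376.8 = 489.8
Services balance = 433.9 - 1906.9 = -1473.0
Trade balance (goods + services) = 489.8 + (-1473.0) = -983.2
Net primary income = 335.9
Net secondary income = 201.0 - 359.7 = -158.7
Current account = -983.2 + 335.9 + (-158.7) = -806.0
Financial account = -(-806.0 + 124.6 + (-9.4)) = 690.8

690.8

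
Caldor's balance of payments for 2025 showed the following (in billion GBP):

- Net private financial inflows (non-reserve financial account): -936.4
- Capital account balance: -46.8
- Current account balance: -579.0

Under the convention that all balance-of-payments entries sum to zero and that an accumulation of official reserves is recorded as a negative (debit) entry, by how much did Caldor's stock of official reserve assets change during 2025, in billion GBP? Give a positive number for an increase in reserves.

Official reserve transactions balance = -((-579.0) + (-46.8) + (-936.4)) = 1562.2
An accumulation of reserves is recorded as a debit (negative entry), so the change in the stock of reserves is the negative of that balance.
Change in official reserves = -(1562.2) = -1562.2

-1562.2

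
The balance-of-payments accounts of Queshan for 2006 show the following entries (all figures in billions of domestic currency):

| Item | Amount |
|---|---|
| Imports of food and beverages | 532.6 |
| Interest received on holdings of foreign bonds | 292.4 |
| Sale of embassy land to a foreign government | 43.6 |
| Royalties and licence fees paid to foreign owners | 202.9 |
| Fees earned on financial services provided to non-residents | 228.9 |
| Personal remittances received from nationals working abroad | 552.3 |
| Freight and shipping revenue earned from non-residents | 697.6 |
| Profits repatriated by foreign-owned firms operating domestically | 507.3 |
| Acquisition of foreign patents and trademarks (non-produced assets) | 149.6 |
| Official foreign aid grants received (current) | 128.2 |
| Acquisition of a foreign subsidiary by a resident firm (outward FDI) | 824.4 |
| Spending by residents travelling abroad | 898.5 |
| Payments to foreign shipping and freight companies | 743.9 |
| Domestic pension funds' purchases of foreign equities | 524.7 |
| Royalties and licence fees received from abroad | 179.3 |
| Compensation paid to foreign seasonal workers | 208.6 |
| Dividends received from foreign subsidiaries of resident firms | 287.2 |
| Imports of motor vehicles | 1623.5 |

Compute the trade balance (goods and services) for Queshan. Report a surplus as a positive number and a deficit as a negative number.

Goods: -532.6 - 1623.5 = -2156.1
Services: 697.6 + 228.9 - 743.9 - 202.9 - 898.5 + 179.3 = -739.5
Trade balance = -2156.1 + (-739.5) = -2895.6
(Excluded from the trade balance — primary income: interest received on holdings of foreign bonds 292.4, profits repatriated by foreign-owned firms operating domestically 507.3, compensation paid to foreign seasonal workers 208.6, dividends received from foreign subsidiaries of resident firms 287.2; capital account: sale of embassy land to a foreign government 43.6, acquisition of foreign patents and trademarks (non-produced assets) 149.6; secondary income: personal remittances received from nationals working abroad 552.3, official foreign aid grants received (current) 128.2; financial account: acquisition of a foreign subsidiary by a resident firm (outward FDI) 824.4, domestic pension funds' purchases of foreign equities 524.7.)

-2895.6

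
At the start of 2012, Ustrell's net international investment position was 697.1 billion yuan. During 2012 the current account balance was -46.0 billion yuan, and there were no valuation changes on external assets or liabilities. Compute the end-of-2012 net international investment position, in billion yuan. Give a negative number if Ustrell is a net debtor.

With no valuation effects, change in NIIP = current account = -46.0
End-of-year NIIP = 697.1 + (-46.0) = 651.1

651.1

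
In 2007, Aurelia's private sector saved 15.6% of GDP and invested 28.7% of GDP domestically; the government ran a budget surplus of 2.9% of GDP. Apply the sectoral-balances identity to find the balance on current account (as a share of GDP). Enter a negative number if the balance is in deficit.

By the sectoral-balances identity, CA = (S_private - I) + (T - G).
Private balance = 15.6 - 28.7 = -13.1
Government balance (T - G) = 2.9
CA = -13.1 + 2.9 = -10.2

-10.2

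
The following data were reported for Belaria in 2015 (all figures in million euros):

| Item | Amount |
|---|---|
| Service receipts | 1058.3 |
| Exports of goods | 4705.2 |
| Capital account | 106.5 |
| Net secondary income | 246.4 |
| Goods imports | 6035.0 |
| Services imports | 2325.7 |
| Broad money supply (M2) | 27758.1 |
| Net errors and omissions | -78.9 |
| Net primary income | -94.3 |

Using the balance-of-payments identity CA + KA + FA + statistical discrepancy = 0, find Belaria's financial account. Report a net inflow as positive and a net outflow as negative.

Goods balance = 4705.2 - 6035.0 = -1329.8
Services balance = 1058.3 - 2325.7 = -1267.4
Trade balance (goods + services) = -1329.8 + (-1267.4) = -2597.2
Net primary income = -94.3
Net secondary income = 246.4
Current account = -2597.2 + (-94.3) + 246.4 = -2445.1
Financial account = -(-2445.1 + 106.5 + (-78.9)) = 2417.5

2417.5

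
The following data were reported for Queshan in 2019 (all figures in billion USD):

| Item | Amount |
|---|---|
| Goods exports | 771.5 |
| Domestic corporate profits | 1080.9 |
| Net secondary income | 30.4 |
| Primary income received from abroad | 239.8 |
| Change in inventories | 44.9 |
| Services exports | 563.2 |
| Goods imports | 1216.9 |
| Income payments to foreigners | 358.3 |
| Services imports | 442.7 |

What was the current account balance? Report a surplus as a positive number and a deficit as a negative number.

-413.0

Goods balance = 771.5 - 1216.9 = -445.4
Services balance = 563.2 - 442.7 = 120.5
Trade balance (goods + services) = -445.4 + 120.5 = -324.9
Net primary income = 239.8 - 358.3 = -118.5
Net secondary income = 30.4
Current account = -324.9 + (-118.5) + 30.4 = -413.0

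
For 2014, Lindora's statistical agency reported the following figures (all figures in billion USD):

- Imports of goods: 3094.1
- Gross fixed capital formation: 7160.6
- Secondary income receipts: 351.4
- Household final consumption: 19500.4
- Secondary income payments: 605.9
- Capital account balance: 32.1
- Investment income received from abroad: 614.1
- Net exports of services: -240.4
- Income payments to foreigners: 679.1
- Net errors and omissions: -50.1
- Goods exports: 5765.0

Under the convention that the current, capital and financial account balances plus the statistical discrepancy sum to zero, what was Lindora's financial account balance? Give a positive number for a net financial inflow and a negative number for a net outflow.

Goods balance = 5765.0 - 3094.1 = 2670.9
Services balance = -240.4
Trade balance (goods + services) = 2670.9 + (-240.4) = 2430.5
Net primary income = 614.1 - 679.1 = -65.0
Net secondary income = 351.4 - 605.9 = -254.5
Current account = 2430.5 + (-65.0) + (-254.5) = 2111.0
Financial account = -(2111.0 + 32.1 + (-50.1)) = -2093.0

-2093.0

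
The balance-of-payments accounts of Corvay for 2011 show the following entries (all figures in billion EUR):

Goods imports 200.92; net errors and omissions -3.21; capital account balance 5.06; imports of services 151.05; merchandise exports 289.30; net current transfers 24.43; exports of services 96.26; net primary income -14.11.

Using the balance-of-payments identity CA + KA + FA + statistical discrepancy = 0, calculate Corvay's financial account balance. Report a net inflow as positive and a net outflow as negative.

-45.76

Goods balance = 289.30 - 200.92 = 88.38
Services balance = 96.26 - 151.05 = -54.79
Trade balance (goods + services) = 88.38 + (-54.79) = 33.59
Net primary income = -14.11
Net secondary income = 24.43
Current account = 33.59 + (-14.11) + 24.43 = 43.91
Financial account = -(43.91 + 5.06 + (-3.21)) = -45.76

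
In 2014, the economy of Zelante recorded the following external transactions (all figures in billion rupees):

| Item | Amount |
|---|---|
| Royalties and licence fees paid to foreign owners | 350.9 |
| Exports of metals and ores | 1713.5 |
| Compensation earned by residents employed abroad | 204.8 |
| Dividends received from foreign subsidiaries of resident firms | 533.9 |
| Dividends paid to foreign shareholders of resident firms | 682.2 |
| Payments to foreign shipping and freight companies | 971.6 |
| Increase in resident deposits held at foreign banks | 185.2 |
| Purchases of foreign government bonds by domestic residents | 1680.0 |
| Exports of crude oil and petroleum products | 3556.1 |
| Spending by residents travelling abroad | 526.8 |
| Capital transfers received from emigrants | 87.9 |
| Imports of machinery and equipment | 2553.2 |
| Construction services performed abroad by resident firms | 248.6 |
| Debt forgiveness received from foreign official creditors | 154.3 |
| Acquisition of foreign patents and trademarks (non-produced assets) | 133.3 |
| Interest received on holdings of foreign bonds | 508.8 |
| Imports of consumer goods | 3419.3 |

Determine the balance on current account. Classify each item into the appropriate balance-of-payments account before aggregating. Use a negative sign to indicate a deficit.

-1738.3

Goods: 3556.1 - 2553.2 - 3419.3 + 1713.5 = -702.9
Services: -971.6 - 526.8 + 248.6 - 350.9 = -1600.7
Primary income: 533.9 - 682.2 + 204.8 + 508.8 = 565.3
Current account = (-702.9) + (-1600.7) + 565.3 = -1738.3
(Excluded from the current account — financial account: increase in resident deposits held at foreign banks 185.2, purchases of foreign government bonds by domestic residents 1680.0; capital account: capital transfers received from emigrants 87.9, debt forgiveness received from foreign official creditors 154.3, acquisition of foreign patents and trademarks (non-produced assets) 133.3.)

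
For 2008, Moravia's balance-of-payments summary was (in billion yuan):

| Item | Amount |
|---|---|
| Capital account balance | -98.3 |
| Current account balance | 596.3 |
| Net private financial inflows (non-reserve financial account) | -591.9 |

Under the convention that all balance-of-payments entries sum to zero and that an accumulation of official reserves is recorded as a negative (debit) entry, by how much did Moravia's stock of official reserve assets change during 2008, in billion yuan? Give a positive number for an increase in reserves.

-93.9

Official reserve transactions balance = -(596.3 + (-98.3) + (-591.9)) = 93.9
An accumulation of reserves is recorded as a debit (negative entry), so the change in the stock of reserves is the negative of that balance.
Change in official reserves = -(93.9) = -93.9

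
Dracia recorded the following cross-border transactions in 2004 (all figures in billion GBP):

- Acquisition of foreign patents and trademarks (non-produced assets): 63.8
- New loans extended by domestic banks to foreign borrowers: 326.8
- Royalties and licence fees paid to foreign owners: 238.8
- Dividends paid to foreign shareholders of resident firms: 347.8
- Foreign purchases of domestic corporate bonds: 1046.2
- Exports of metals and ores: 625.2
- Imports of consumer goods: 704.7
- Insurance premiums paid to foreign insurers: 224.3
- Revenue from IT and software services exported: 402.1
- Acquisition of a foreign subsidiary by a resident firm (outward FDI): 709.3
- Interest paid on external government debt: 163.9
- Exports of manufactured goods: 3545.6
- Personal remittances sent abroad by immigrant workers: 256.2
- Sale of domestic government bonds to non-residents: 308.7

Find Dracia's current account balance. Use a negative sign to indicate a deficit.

2637.2

Goods: -704.7 + 3545.6 + 625.2 = 3466.1
Services: -238.8 + 402.1 - 224.3 = -61.0
Primary income: -347.8 - 163.9 = -511.7
Secondary income: -256.2
Current account = 3466.1 + (-61.0) + (-511.7) + (-256.2) = 2637.2
(Excluded from the current account — capital account: acquisition of foreign patents and trademarks (non-produced assets) 63.8; financial account: new loans extended by domestic banks to foreign borrowers 326.8, foreign purchases of domestic corporate bonds 1046.2, acquisition of a foreign subsidiary by a resident firm (outward FDI) 709.3, sale of domestic government bonds to non-residents 308.7.)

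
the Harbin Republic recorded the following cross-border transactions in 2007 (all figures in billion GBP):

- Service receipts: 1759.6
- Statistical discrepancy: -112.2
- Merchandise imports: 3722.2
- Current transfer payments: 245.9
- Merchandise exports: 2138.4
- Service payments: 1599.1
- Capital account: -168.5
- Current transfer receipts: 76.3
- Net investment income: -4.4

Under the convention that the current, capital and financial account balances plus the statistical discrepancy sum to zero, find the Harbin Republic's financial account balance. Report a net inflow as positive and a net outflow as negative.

1878.0

Goods balance = 2138.4 - 3722.2 = -1583.8
Services balance = 1759.6 - 1599.1 = 160.5
Trade balance (goods + services) = -1583.8 + 160.5 = -1423.3
Net primary income = -4.4
Net secondary income = 76.3 - 245.9 = -169.6
Current account = -1423.3 + (-4.4) + (-169.6) = -1597.3
Financial account = -(-1597.3 + (-168.5) + (-112.2)) = 1878.0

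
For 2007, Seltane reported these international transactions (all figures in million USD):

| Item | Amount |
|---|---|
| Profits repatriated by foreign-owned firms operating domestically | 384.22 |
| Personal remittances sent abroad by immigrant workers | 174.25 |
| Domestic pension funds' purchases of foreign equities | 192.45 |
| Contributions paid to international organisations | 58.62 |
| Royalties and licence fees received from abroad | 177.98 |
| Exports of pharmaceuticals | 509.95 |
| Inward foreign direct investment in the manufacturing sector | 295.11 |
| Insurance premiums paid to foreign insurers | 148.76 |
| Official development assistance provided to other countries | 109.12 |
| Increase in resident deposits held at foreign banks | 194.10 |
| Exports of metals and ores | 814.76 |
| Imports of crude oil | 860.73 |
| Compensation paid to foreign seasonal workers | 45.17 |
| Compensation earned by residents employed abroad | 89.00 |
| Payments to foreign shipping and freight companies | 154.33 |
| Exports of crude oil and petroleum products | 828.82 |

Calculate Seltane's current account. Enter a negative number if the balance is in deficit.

485.31

Goods: -860.73 + 814.76 + 509.95 + 828.82 = 1292.80
Services: -148.76 - 154.33 + 177.98 = -125.11
Primary income: -45.17 + 89.00 - 384.22 = -340.39
Secondary income: -58.62 - 109.12 - 174.25 = -341.99
Current account = 1292.80 + (-125.11) + (-340.39) + (-341.99) = 485.31
(Excluded from the current account — financial account: domestic pension funds' purchases of foreign equities 192.45, inward foreign direct investment in the manufacturing sector 295.11, increase in resident deposits held at foreign banks 194.10.)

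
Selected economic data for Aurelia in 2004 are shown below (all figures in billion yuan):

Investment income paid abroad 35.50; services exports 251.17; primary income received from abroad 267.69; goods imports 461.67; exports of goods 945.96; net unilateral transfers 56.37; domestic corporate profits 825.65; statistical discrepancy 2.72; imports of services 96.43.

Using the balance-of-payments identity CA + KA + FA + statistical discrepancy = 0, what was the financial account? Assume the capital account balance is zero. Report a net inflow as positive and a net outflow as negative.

Goods balance = 945.96 - 461.67 = 484.29
Services balance = 251.17 - 96.43 = 154.74
Trade balance (goods + services) = 484.29 + 154.74 = 639.03
Net primary income = 267.69 - 35.50 = 232.19
Net secondary income = 56.37
Current account = 639.03 + 232.19 + 56.37 = 927.59
Financial account = -(927.59 + 2.72) = -930.31

-930.31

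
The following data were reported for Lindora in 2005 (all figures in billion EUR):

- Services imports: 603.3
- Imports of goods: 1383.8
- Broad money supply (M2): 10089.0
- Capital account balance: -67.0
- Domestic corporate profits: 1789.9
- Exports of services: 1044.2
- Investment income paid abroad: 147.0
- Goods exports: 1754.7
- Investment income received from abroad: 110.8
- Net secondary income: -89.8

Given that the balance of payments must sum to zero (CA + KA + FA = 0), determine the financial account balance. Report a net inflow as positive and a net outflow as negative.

-618.8

Goods balance = 1754.7 - 1383.8 = 370.9
Services balance = 1044.2 - 603.3 = 440.9
Trade balance (goods + services) = 370.9 + 440.9 = 811.8
Net primary income = 110.8 - 147.0 = -36.2
Net secondary income = -89.8
Current account = 811.8 + (-36.2) + (-89.8) = 685.8
Financial account = -(685.8 + (-67.0)) = -618.8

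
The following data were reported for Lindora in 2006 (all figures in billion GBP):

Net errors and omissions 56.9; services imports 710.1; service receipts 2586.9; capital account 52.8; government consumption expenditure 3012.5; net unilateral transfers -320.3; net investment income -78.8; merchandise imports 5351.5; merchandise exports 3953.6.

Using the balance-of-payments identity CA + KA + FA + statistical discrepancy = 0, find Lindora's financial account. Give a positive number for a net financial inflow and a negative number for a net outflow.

-189.5

Goods balance = 3953.6 - 5351.5 = -1397.9
Services balance = 2586.9 - 710.1 = 1876.8
Trade balance (goods + services) = -1397.9 + 1876.8 = 478.9
Net primary income = -78.8
Net secondary income = -320.3
Current account = 478.9 + (-78.8) + (-320.3) = 79.8
Financial account = -(79.8 + 52.8 + 56.9) = -189.5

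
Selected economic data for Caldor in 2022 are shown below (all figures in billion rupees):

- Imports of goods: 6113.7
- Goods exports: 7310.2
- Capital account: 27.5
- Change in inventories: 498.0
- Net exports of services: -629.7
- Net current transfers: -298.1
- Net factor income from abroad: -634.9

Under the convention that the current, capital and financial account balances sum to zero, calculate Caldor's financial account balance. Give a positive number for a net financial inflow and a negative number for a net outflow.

338.7

Goods balance = 7310.2 - 6113.7 = 1196.5
Services balance = -629.7
Trade balance (goods + services) = 1196.5 + (-629.7) = 566.8
Net primary income = -634.9
Net secondary income = -298.1
Current account = 566.8 + (-634.9) + (-298.1) = -366.2
Financial account = -(-366.2 + 27.5) = 338.7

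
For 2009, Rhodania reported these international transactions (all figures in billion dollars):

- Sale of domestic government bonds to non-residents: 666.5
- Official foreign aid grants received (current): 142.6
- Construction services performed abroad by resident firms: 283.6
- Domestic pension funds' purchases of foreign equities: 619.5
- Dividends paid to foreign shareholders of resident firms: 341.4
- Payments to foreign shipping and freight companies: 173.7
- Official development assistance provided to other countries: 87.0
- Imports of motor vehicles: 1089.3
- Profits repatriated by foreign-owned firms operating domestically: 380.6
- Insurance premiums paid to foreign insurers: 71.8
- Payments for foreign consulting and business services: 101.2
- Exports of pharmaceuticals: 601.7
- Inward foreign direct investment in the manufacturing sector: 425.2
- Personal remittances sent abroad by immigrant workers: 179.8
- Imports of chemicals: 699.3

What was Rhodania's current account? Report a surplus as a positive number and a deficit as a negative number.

Goods: 601.7 - 1089.3 - 699.3 = -1186.9
Services: 283.6 - 71.8 - 101.2 - 173.7 = -63.1
Primary income: -341.4 - 380.6 = -722.0
Secondary income: -87.0 + 142.6 - 179.8 = -124.2
Current account = (-1186.9) + (-63.1) + (-722.0) + (-124.2) = -2096.2
(Excluded from the current account — financial account: sale of domestic government bonds to non-residents 666.5, domestic pension funds' purchases of foreign equities 619.5, inward foreign direct investment in the manufacturing sector 425.2.)

-2096.2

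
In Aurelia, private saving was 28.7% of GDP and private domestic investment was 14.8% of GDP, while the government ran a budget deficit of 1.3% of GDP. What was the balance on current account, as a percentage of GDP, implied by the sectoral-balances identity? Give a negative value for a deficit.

By the sectoral-balances identity, CA = (S_private - I) + (T - G).
Private balance = 28.7 - 14.8 = 13.9
Government balance (T - G) = -1.3
CA = 13.9 + (-1.3) = 12.6

12.6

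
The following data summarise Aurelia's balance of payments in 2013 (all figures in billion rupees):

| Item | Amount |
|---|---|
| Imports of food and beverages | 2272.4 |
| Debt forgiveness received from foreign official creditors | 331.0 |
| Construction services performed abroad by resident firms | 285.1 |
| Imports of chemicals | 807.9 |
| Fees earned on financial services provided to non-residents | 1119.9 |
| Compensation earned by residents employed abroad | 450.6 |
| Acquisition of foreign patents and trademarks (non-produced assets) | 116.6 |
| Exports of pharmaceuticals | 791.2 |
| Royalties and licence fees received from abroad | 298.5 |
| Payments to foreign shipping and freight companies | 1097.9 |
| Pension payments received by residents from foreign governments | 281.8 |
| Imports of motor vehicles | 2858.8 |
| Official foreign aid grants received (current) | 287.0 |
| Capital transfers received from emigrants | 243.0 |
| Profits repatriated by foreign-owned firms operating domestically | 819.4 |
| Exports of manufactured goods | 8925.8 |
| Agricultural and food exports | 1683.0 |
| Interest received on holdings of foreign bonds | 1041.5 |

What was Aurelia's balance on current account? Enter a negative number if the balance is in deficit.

7308.0

Goods: -807.9 - 2858.8 + 8925.8 - 2272.4 + 791.2 + 1683.0 = 5460.9
Services: 285.1 + 1119.9 - 1097.9 + 298.5 = 605.6
Primary income: 1041.5 - 819.4 + 450.6 = 672.7
Secondary income: 281.8 + 287.0 = 568.8
Current account = 5460.9 + 605.6 + 672.7 + 568.8 = 7308.0
(Excluded from the current account — capital account: debt forgiveness received from foreign official creditors 331.0, acquisition of foreign patents and trademarks (non-produced assets) 116.6, capital transfers received from emigrants 243.0.)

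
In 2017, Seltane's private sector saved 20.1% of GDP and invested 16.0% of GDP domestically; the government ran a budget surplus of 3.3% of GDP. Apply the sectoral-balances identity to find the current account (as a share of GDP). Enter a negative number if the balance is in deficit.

7.4

By the sectoral-balances identity, CA = (S_private - I) + (T - G).
Private balance = 20.1 - 16.0 = 4.1
Government balance (T - G) = 3.3
CA = 4.1 + 3.3 = 7.4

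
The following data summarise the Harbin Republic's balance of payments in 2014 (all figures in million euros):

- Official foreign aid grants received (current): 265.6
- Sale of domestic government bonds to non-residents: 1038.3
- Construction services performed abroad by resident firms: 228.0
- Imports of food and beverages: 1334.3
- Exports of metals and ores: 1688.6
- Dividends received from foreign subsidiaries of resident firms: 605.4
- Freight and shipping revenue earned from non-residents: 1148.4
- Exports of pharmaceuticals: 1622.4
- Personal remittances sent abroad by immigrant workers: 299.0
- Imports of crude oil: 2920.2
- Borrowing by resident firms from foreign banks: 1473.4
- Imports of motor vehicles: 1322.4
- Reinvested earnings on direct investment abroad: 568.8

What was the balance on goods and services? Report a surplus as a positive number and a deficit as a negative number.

Goods: 1688.6 + 1622.4 - 1322.4 - 2920.2 - 1334.3 = -2265.9
Services: 1148.4 + 228.0 = 1376.4
Trade balance = -2265.9 + 1376.4 = -889.5
(Excluded from the trade balance — secondary income: official foreign aid grants received (current) 265.6, personal remittances sent abroad by immigrant workers 299.0; financial account: sale of domestic government bonds to non-residents 1038.3, borrowing by resident firms from foreign banks 1473.4; primary income: dividends received from foreign subsidiaries of resident firms 605.4, reinvested earnings on direct investment abroad 568.8.)

-889.5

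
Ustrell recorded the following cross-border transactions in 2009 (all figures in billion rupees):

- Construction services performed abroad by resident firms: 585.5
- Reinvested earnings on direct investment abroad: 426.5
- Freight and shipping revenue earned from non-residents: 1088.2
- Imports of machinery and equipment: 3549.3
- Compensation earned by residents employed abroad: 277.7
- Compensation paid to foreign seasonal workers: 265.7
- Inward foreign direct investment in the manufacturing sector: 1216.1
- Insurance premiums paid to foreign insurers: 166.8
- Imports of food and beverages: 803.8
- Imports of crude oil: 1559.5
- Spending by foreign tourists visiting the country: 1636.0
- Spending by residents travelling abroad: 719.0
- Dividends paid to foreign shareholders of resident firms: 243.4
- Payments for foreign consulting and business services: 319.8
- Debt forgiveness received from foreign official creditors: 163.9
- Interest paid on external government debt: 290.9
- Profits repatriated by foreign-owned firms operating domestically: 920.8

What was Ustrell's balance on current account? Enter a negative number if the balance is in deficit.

Goods: -3549.3 - 803.8 - 1559.5 = -5912.6
Services: -719.0 + 1088.2 + 1636.0 - 319.8 - 166.8 + 585.5 = 2104.1
Primary income: -920.8 - 243.4 + 277.7 - 290.9 - 265.7 + 426.5 = -1016.6
Current account = (-5912.6) + 2104.1 + (-1016.6) = -4825.1
(Excluded from the current account — financial account: inward foreign direct investment in the manufacturing sector 1216.1; capital account: debt forgiveness received from foreign official creditors 163.9.)

-4825.1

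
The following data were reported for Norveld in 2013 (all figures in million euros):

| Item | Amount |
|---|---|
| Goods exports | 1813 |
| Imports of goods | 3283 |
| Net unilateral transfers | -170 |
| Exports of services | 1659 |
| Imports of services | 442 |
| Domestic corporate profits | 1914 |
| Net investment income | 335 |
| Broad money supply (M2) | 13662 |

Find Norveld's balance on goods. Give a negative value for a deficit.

-1470

Goods balance = 1813 - 3283 = -1470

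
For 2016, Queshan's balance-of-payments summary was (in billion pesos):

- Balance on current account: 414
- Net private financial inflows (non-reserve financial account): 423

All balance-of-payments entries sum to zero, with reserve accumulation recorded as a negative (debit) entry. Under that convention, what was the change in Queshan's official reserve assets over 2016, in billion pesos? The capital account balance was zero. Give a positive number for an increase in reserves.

837

Official reserve transactions balance = -(414 + 423) = -837
An accumulation of reserves is recorded as a debit (negative entry), so the change in the stock of reserves is the negative of that balance.
Change in official reserves = -(-837) = 837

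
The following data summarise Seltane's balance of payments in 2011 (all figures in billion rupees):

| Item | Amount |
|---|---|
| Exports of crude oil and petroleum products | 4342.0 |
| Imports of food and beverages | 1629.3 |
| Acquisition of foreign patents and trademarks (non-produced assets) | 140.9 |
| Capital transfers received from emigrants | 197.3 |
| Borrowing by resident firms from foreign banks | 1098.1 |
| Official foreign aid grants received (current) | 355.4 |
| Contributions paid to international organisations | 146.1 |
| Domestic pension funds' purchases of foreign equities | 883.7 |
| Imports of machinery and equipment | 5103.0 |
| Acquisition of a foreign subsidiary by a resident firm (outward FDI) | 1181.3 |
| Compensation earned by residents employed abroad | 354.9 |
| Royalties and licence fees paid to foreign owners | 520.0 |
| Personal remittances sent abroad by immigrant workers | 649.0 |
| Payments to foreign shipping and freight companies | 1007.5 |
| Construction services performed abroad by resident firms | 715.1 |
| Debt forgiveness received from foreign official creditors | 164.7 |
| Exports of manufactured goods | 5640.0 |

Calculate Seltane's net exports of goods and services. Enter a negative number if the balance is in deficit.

Goods: 5640.0 - 1629.3 - 5103.0 + 4342.0 = 3249.7
Services: -1007.5 - 520.0 + 715.1 = -812.4
Trade balance = 3249.7 + (-812.4) = 2437.3
(Excluded from the trade balance — capital account: acquisition of foreign patents and trademarks (non-produced assets) 140.9, capital transfers received from emigrants 197.3, debt forgiveness received from foreign official creditors 164.7; financial account: borrowing by resident firms from foreign banks 1098.1, domestic pension funds' purchases of foreign equities 883.7, acquisition of a foreign subsidiary by a resident firm (outward FDI) 1181.3; secondary income: official foreign aid grants received (current) 355.4, contributions paid to international organisations 146.1, personal remittances sent abroad by immigrant workers 649.0; primary income: compensation earned by residents employed abroad 354.9.)

2437.3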